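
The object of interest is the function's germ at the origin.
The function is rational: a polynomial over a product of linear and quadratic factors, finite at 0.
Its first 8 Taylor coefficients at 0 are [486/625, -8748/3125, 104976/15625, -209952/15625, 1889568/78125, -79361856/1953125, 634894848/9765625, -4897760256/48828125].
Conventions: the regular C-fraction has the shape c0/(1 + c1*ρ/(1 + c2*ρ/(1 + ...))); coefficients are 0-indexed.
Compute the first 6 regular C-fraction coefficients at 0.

Taylor coefficients (read off): a_0 = 486/625, a_1 = -8748/3125, a_2 = 104976/15625, a_3 = -209952/15625, a_4 = 1889568/78125, a_5 = -79361856/1953125.
c0 = a_0 = 486/625. Peel one level at a time: if S = 1 + c*ρ/S' with S'(0) = 1, then c is the ρ-coefficient of S and S' = c*ρ/(S - 1).
S_1 = c0/f = 1 + (18/5)*ρ + (108/25)*ρ^2 + ...; c1 = 18/5.
S_2 = c1*ρ/(S_1 - 1) = 1 + (-6/5)*ρ + (24/25)*ρ^2 + ...; c2 = -6/5.
S_3 = c2*ρ/(S_2 - 1) = 1 + (4/5)*ρ + (4/25)*ρ^2 + ...; c3 = 4/5.
S_4 = c3*ρ/(S_3 - 1) = 1 + (-1/5)*ρ + (3/25)*ρ^2 + ...; c4 = -1/5.
S_5 = c4*ρ/(S_4 - 1) = 1 + (3/5)*ρ + ...; c5 = 3/5.

The regular C-fraction coefficients are [486/625, 18/5, -6/5, 4/5, -1/5, 3/5].


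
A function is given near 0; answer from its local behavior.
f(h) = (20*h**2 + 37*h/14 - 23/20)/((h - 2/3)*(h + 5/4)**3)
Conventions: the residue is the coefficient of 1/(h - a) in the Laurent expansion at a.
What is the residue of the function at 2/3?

The residue is 574608/425845.

At the order-1 pole 2/3 set g(h) = (h - (2/3))*f(h) = (20*h**2 + 37*h/14 - 23/20)/(h + 5/4)**3.
Simple pole: residue = g(a) at a = 2/3, which is 574608/425845.


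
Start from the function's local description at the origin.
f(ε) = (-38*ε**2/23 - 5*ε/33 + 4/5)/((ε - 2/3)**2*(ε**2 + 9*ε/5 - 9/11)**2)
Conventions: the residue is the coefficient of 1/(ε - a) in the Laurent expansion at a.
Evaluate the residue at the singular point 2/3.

At the order-2 pole 2/3 set g(ε) = (ε - (2/3))^2*f(ε) = (-38*ε**2/23 - 5*ε/33 + 4/5)/(ε**2 + 9*ε/5 - 9/11)**2.
Order-2 pole: residue = g'(a); g'(2/3) = -4809539295/1573612367, so the residue is -4809539295/1573612367.

The residue is -4809539295/1573612367.


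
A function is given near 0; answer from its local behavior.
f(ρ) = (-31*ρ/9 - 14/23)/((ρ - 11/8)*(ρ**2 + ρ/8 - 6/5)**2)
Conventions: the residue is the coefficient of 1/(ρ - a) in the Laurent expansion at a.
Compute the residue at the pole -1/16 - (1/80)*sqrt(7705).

The factor ρ**2 + ρ/8 - 6/5 splits as (ρ - a)(ρ - a') with a = -1/16 - (1/80)*sqrt(7705), a' = -1/16 + (1/80)*sqrt(7705). At the order-2 pole a set g(ρ) = (ρ - a)^2*f(ρ) = [(-31*ρ/9 - 14/23)/(ρ - 11/8)] / (ρ - a')^2.
Order-2 pole: residue = g'(a); g'(-1/16 - (1/80)*sqrt(7705)) = 3540400/985527 - (185092240/4424030703)*sqrt(7705), so the residue is 3540400/985527 - (185092240/4424030703)*sqrt(7705).

The residue is 3540400/985527 - (185092240/4424030703)*sqrt(7705).


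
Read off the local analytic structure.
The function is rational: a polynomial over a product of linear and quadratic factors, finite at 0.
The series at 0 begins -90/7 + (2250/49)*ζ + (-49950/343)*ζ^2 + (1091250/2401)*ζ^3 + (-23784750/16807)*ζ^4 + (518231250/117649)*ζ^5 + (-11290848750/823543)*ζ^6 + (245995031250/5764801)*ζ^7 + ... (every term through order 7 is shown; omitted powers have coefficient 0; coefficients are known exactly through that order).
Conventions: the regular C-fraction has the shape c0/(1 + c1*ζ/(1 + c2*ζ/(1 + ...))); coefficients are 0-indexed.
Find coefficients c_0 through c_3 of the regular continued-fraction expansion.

The regular C-fraction coefficients are [-90/7, 25/7, -2/5, 2/5].

Taylor coefficients (read off): a_0 = -90/7, a_1 = 2250/49, a_2 = -49950/343, a_3 = 1091250/2401.
c0 = a_0 = -90/7. Peel one level at a time: if S = 1 + c*ζ/S' with S'(0) = 1, then c is the ζ-coefficient of S and S' = c*ζ/(S - 1).
S_1 = c0/f = 1 + (25/7)*ζ + (10/7)*ζ^2 + ...; c1 = 25/7.
S_2 = c1*ζ/(S_1 - 1) = 1 + (-2/5)*ζ + (4/25)*ζ^2 + ...; c2 = -2/5.
S_3 = c2*ζ/(S_2 - 1) = 1 + (2/5)*ζ + ...; c3 = 2/5.


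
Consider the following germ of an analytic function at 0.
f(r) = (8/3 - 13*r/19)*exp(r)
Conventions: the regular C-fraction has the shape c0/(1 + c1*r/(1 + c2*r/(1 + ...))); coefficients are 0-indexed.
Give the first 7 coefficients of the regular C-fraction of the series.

Taylor coefficients (expand at 0): a_0 = 8/3, a_1 = 113/57, a_2 = 37/57, a_3 = 35/342, a_4 = -1/342, a_5 = -43/6840, a_6 = -41/20520.
c0 = a_0 = 8/3. Peel one level at a time: if S = 1 + c*r/S' with S'(0) = 1, then c is the r-coefficient of S and S' = c*r/(S - 1).
S_1 = c0/f = 1 + (-113/152)*r + (7145/23104)*r^2 + ...; c1 = -113/152.
S_2 = c1*r/(S_1 - 1) = 1 + (7145/17176)*r + (4259/76614)*r^2 + ...; c2 = 7145/17176.
S_3 = c2*r/(S_2 - 1) = 1 + (-323684/2422155)*r + (8011084/459459225)*r^2 + ...; c3 = -323684/2422155.
S_4 = c3*r/(S_3 - 1) = 1 + (11911217/91291665)*r + (4691647/1088344860)*r^2 + ...; c4 = 11911217/91291665.
S_5 = c4*r/(S_4 - 1) = 1 + (-59330651/1795747724)*r + (3190798381/177776916496)*r^2 + ...; c5 = -59330651/1795747724.
S_6 = c5*r/(S_5 - 1) = 1 + (9509874251/17505905084)*r + ...; c6 = 9509874251/17505905084.

The regular C-fraction coefficients are [8/3, -113/152, 7145/17176, -323684/2422155, 11911217/91291665, -59330651/1795747724, 9509874251/17505905084].


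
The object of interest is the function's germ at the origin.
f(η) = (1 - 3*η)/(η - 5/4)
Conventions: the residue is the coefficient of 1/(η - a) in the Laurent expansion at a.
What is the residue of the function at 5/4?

At the order-1 pole 5/4 set g(η) = (η - (5/4))*f(η) = 1 - 3*η.
Simple pole: residue = g(a) at a = 5/4, which is -11/4.

The residue is -11/4.


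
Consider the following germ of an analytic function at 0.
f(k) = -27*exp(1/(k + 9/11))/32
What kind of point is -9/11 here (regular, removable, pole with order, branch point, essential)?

The point is an essential singularity.

The exponent 1/(k - (-9/11)) has a pole at -9/11, so exp(1/(k - (-9/11))) takes every nonzero value near it: an essential singularity (not a pole of any order).


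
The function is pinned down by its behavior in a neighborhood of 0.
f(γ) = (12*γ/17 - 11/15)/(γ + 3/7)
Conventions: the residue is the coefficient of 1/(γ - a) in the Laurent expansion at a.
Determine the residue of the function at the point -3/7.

At the order-1 pole -3/7 set g(γ) = (γ - (-3/7))*f(γ) = 12*γ/17 - 11/15.
Simple pole: residue = g(a) at a = -3/7, which is -1849/1785.

The residue is -1849/1785.


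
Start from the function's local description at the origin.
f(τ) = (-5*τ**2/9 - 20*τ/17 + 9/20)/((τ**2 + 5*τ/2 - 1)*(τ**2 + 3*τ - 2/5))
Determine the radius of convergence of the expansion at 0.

The radius of convergence is -3/2 + (1/10)*sqrt(265).

Denominator factor (τ**2 + 3*τ - 2/5): discriminant 53/5, real irrational roots -3/2 + (1/10)*sqrt(265) and -3/2 - (1/10)*sqrt(265); poles of order 1, moduli -3/2 + (1/10)*sqrt(265) and 3/2 + (1/10)*sqrt(265).
Denominator factor (τ**2 + 5*τ/2 - 1): discriminant 41/4, real irrational roots -5/4 + (1/4)*sqrt(41) and -5/4 - (1/4)*sqrt(41); poles of order 1, moduli -5/4 + (1/4)*sqrt(41) and 5/4 + (1/4)*sqrt(41).
The radius of convergence is the smallest modulus among the singular points: -3/2 + (1/10)*sqrt(265).


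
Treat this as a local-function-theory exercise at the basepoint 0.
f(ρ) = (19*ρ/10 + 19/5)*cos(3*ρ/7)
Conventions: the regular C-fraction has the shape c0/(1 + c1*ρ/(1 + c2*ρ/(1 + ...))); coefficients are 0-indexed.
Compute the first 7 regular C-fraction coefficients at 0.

Taylor coefficients (expand at 0): a_0 = 19/5, a_1 = 19/10, a_2 = -171/490, a_3 = -171/980, a_4 = 513/96040, a_5 = 513/192080, a_6 = -1539/47059600.
c0 = a_0 = 19/5. Peel one level at a time: if S = 1 + c*ρ/S' with S'(0) = 1, then c is the ρ-coefficient of S and S' = c*ρ/(S - 1).
S_1 = c0/f = 1 + (-1/2)*ρ + (67/196)*ρ^2 + ...; c1 = -1/2.
S_2 = c1*ρ/(S_1 - 1) = 1 + (67/98)*ρ + (603/4802)*ρ^2 + ...; c2 = 67/98.
S_3 = c2*ρ/(S_2 - 1) = 1 + (-9/49)*ρ + (-135/6566)*ρ^2 + ...; c3 = -9/49.
S_4 = c3*ρ/(S_3 - 1) = 1 + (-15/134)*ρ + (-195/4489)*ρ^2 + ...; c4 = -15/134.
S_5 = c4*ρ/(S_4 - 1) = 1 + (-26/67)*ρ + (64303/328300)*ρ^2 + ...; c5 = -26/67.
S_6 = c5*ρ/(S_5 - 1) = 1 + (64303/127400)*ρ + ...; c6 = 64303/127400.

The regular C-fraction coefficients are [19/5, -1/2, 67/98, -9/49, -15/134, -26/67, 64303/127400].


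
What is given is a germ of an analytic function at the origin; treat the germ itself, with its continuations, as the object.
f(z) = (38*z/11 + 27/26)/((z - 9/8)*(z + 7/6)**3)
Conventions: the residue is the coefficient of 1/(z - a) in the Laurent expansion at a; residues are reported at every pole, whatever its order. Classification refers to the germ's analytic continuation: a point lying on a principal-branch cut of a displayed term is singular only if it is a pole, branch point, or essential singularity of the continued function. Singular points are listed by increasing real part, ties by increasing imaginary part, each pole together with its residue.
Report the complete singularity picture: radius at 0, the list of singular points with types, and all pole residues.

Radius of convergence at 0: 9/8.
At -7/6: a pole of order 3; residue -9735552/23791625.
At 9/8: a pole of order 1; residue 9735552/23791625.

Denominator factor (z - 9/8): pole of order 1 at 9/8, modulus 9/8.
Denominator factor (z + 7/6)^3: pole of order 3 at -7/6, modulus 7/6.
The radius of convergence is the smallest modulus among the singular points: 9/8.
At the order-3 pole -7/6 set g(z) = (z - (-7/6))^3*f(z) = (38*z/11 + 27/26)/(z - 9/8).
Order-3 pole: residue = g''(a)/2; g''(-7/6) = -19471104/23791625, so the residue is -9735552/23791625.
At the order-1 pole 9/8 set g(z) = (z - (9/8))*f(z) = (38*z/11 + 27/26)/(z + 7/6)**3.
Simple pole: residue = g(a) at a = 9/8, which is 9735552/23791625.
List the singular points by increasing real part (a conjugate pair: the negative imaginary part first).


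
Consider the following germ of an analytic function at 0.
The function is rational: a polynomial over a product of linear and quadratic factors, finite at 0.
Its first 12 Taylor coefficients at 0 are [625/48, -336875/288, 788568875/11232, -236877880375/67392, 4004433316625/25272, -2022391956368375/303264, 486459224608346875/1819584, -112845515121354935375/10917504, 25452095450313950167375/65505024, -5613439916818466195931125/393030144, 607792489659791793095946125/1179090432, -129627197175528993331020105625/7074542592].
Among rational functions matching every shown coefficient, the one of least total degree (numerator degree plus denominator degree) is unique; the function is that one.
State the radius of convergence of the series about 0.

No rational of total degree below 10 reproduces all 12 coefficients; solving the [2/8] Pade equations on them gives f(k) = (-7*k**2/13 - 5*k/4 - 5/6)/((k**2 - 12*k - 2/5)**3*(k**2 + 4*k/3 + 1)), whose expansion matches every shown term.
Denominator factor (k**2 - 12*k - 2/5)^3: discriminant 728/5, real irrational roots 6 + (1/5)*sqrt(910) and 6 - (1/5)*sqrt(910); poles of order 3, moduli 6 + (1/5)*sqrt(910) and -6 + (1/5)*sqrt(910).
Denominator factor (k**2 + 4*k/3 + 1): discriminant -20/9, complex-conjugate roots (-2/3) + ((1/3)*sqrt(5))*i and (-2/3) - ((1/3)*sqrt(5))*i; poles of order 1, moduli 1 and 1.
The radius of convergence is the smallest modulus among the singular points: -6 + (1/5)*sqrt(910).

The radius of convergence is -6 + (1/5)*sqrt(910).


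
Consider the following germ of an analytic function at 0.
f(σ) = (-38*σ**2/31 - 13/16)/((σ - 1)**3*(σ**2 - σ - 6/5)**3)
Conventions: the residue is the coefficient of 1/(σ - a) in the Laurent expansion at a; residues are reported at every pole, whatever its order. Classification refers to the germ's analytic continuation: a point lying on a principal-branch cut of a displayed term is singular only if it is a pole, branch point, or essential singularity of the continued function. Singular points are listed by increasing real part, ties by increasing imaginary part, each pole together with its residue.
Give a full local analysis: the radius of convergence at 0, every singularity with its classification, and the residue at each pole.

Radius of convergence at 0: -1/2 + (1/10)*sqrt(145).
At 1/2 - (1/10)*sqrt(145): a pole of order 3; residue -324625/53568 + (651915625/1306469952)*sqrt(145).
At 1: a pole of order 3; residue 324625/26784.
At 1/2 + (1/10)*sqrt(145): a pole of order 3; residue -324625/53568 - (651915625/1306469952)*sqrt(145).

Denominator factor (σ**2 - σ - 6/5)^3: discriminant 29/5, real irrational roots 1/2 + (1/10)*sqrt(145) and 1/2 - (1/10)*sqrt(145); poles of order 3, moduli 1/2 + (1/10)*sqrt(145) and -1/2 + (1/10)*sqrt(145).
Denominator factor (σ - 1)^3: pole of order 3 at 1, modulus 1.
The radius of convergence is the smallest modulus among the singular points: -1/2 + (1/10)*sqrt(145).
The factor σ**2 - σ - 6/5 splits as (σ - a)(σ - a') with a = 1/2 - (1/10)*sqrt(145), a' = 1/2 + (1/10)*sqrt(145). At the order-3 pole a set g(σ) = (σ - a)^3*f(σ) = [(-38*σ**2/31 - 13/16)/(σ - 1)**3] / (σ - a')^3.
Order-3 pole: residue = g''(a)/2; g''(1/2 - (1/10)*sqrt(145)) = -324625/26784 + (651915625/653234976)*sqrt(145), so the residue is -324625/53568 + (651915625/1306469952)*sqrt(145).
At the order-3 pole 1 set g(σ) = (σ - (1))^3*f(σ) = (-38*σ**2/31 - 13/16)/(σ**2 - σ - 6/5)**3.
Order-3 pole: residue = g''(a)/2; g''(1) = 324625/13392, so the residue is 324625/26784.
The factor σ**2 - σ - 6/5 splits as (σ - a)(σ - a') with a = 1/2 + (1/10)*sqrt(145), a' = 1/2 - (1/10)*sqrt(145). At the order-3 pole a set g(σ) = (σ - a)^3*f(σ) = [(-38*σ**2/31 - 13/16)/(σ - 1)**3] / (σ - a')^3.
Order-3 pole: residue = g''(a)/2; g''(1/2 + (1/10)*sqrt(145)) = -324625/26784 - (651915625/653234976)*sqrt(145), so the residue is -324625/53568 - (651915625/1306469952)*sqrt(145).
List the singular points by increasing real part (a conjugate pair: the negative imaginary part first).


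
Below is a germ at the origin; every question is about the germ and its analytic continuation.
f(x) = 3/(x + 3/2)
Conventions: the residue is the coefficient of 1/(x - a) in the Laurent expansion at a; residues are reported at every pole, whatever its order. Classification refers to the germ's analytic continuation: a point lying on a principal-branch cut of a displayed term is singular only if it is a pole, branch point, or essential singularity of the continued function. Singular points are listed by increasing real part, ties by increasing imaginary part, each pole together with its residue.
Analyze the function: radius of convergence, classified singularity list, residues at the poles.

Denominator factor (x + 3/2): pole of order 1 at -3/2, modulus 3/2.
The radius of convergence is the smallest modulus among the singular points: 3/2.
At the order-1 pole -3/2 set g(x) = (x - (-3/2))*f(x) = 3.
Simple pole: residue = g(a) at a = -3/2, which is 3.

Radius of convergence at 0: 3/2.
At -3/2: a pole of order 1; residue 3.


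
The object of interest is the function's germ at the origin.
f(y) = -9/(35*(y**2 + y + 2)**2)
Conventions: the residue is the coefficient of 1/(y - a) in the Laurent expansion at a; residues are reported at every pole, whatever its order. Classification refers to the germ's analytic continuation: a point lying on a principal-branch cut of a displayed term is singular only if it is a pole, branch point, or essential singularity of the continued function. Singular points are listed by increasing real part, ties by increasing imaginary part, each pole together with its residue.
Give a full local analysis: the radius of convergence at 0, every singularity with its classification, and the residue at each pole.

Denominator factor (y**2 + y + 2)^2: discriminant -7, complex-conjugate roots (-1/2) + ((1/2)*sqrt(7))*i and (-1/2) - ((1/2)*sqrt(7))*i; poles of order 2, moduli sqrt(2) and sqrt(2).
The radius of convergence is the smallest modulus among the singular points: sqrt(2).
The factor y**2 + y + 2 splits as (y - a)(y - a') with a = (-1/2) - ((1/2)*sqrt(7))*i, a' = (-1/2) + ((1/2)*sqrt(7))*i. At the order-2 pole a set g(y) = (y - a)^2*f(y) = [-9/35] / (y - a')^2.
Order-2 pole: residue = g'(a); g'((-1/2) - ((1/2)*sqrt(7))*i) = -((18/1715)*sqrt(7))*i, so the residue is -((18/1715)*sqrt(7))*i.
The factor y**2 + y + 2 splits as (y - a)(y - a') with a = (-1/2) + ((1/2)*sqrt(7))*i, a' = (-1/2) - ((1/2)*sqrt(7))*i. At the order-2 pole a set g(y) = (y - a)^2*f(y) = [-9/35] / (y - a')^2.
Order-2 pole: residue = g'(a); g'((-1/2) + ((1/2)*sqrt(7))*i) = ((18/1715)*sqrt(7))*i, so the residue is ((18/1715)*sqrt(7))*i.
List the singular points by increasing real part (a conjugate pair: the negative imaginary part first).

Radius of convergence at 0: sqrt(2).
At (-1/2) - ((1/2)*sqrt(7))*i: a pole of order 2; residue -((18/1715)*sqrt(7))*i.
At (-1/2) + ((1/2)*sqrt(7))*i: a pole of order 2; residue ((18/1715)*sqrt(7))*i.


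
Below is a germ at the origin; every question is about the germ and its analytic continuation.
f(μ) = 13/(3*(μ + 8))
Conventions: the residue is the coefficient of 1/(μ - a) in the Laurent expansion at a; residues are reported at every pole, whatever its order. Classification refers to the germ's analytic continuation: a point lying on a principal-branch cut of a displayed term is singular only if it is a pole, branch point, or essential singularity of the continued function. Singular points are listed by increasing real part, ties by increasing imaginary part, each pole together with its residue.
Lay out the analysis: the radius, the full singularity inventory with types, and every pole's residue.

Radius of convergence at 0: 8.
At -8: a pole of order 1; residue 13/3.

Denominator factor (μ + 8): pole of order 1 at -8, modulus 8.
The radius of convergence is the smallest modulus among the singular points: 8.
At the order-1 pole -8 set g(μ) = (μ - (-8))*f(μ) = 13/3.
Simple pole: residue = g(a) at a = -8, which is 13/3.


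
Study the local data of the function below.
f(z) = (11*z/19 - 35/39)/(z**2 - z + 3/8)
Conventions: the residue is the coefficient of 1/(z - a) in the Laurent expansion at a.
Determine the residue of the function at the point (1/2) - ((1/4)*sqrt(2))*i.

The factor z**2 - z + 3/8 splits as (z - a)(z - a') with a = (1/2) - ((1/4)*sqrt(2))*i, a' = (1/2) + ((1/4)*sqrt(2))*i. At the order-1 pole a set g(z) = (z - a)*f(z) = [11*z/19 - 35/39] / (z - a').
Simple pole: residue = g(a) at a = (1/2) - ((1/4)*sqrt(2))*i, which is (11/38) - ((901/1482)*sqrt(2))*i.

The residue is (11/38) - ((901/1482)*sqrt(2))*i.


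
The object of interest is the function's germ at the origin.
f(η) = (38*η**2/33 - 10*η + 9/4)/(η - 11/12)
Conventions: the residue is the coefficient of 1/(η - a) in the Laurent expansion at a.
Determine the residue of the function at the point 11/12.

At the order-1 pole 11/12 set g(η) = (η - (11/12))*f(η) = 38*η**2/33 - 10*η + 9/4.
Simple pole: residue = g(a) at a = 11/12, which is -1285/216.

The residue is -1285/216.


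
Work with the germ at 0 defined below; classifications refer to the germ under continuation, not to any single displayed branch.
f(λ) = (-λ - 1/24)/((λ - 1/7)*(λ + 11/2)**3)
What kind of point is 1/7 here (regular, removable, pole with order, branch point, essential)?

The denominator factor λ - 1/7 vanishes at 1/7 and appears to the power 1; the numerator there equals -31/168, nonzero, and no other factor vanishes.
Hence a pole whose order is the multiplicity, 1.

The point is a pole of order 1.


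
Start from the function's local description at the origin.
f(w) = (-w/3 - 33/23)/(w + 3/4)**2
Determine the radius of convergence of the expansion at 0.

Denominator factor (w + 3/4)^2: pole of order 2 at -3/4, modulus 3/4.
The radius of convergence is the smallest modulus among the singular points: 3/4.

The radius of convergence is 3/4.


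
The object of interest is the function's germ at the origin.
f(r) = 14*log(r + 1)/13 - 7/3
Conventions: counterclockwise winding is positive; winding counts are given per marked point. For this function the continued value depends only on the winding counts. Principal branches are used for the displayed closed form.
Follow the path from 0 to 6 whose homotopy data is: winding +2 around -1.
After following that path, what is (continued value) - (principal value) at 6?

The rational part is single-valued and drops out of the difference; each branch term changes only by its own monodromy.
(14/13)*log(1 - r/(-1)): each positive loop around -1 adds 2*pi*i to the log, so winding +2 contributes (14/13)*(2)*2*pi*i = (56/13)*pi*i.
Summing the contributions at r = 6 gives (56/13)*pi*i.

Continued minus principal equals (56/13)*pi*i.


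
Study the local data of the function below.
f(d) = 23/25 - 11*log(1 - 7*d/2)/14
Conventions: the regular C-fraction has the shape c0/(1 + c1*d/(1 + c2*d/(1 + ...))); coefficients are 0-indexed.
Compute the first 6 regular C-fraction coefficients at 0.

Taylor coefficients (expand at 0): a_0 = 23/25, a_1 = 11/4, a_2 = 77/16, a_3 = 539/48, a_4 = 3773/128, a_5 = 26411/320.
c0 = a_0 = 23/25. Peel one level at a time: if S = 1 + c*d/S' with S'(0) = 1, then c is the d-coefficient of S and S' = c*d/(S - 1).
S_1 = c0/f = 1 + (-275/92)*d + (15675/4232)*d^2 + ...; c1 = -275/92.
S_2 = c1*d/(S_1 - 1) = 1 + (57/46)*d + (-49/48)*d^2 + ...; c2 = 57/46.
S_3 = c2*d/(S_2 - 1) = 1 + (1127/1368)*d + (3968167/1871424)*d^2 + ...; c3 = 1127/1368.
S_4 = c3*d/(S_3 - 1) = 1 + (-3521/1368)*d + (-49/60)*d^2 + ...; c4 = -3521/1368.
S_5 = c4*d/(S_4 - 1) = 1 + (-798/2515)*d + ...; c5 = -798/2515.

The regular C-fraction coefficients are [23/25, -275/92, 57/46, 1127/1368, -3521/1368, -798/2515].


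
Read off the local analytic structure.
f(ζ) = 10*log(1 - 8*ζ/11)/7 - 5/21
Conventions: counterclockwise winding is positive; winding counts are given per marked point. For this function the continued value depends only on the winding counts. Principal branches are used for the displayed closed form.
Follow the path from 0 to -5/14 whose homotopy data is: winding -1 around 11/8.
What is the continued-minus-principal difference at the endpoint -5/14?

Continued minus principal equals -(20/7)*pi*i.

The rational part is single-valued and drops out of the difference; each branch term changes only by its own monodromy.
(10/7)*log(1 - ζ/(11/8)): each positive loop around 11/8 adds 2*pi*i to the log, so winding -1 contributes (10/7)*(-1)*2*pi*i = -(20/7)*pi*i.
Summing the contributions at ζ = -5/14 gives -(20/7)*pi*i.


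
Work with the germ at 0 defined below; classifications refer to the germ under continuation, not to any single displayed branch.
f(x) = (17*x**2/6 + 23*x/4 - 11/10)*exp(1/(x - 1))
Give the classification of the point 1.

The exponent 1/(x - (1)) has a pole at 1, so exp(1/(x - (1))) takes every nonzero value near it: an essential singularity (not a pole of any order).

The point is an essential singularity.


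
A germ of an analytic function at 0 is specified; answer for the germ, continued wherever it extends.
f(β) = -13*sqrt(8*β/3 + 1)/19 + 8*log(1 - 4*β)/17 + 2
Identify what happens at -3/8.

The term (-13/19)*sqrt(1 - β/(-3/8)) has argument 1 - -3/8/(-3/8) = 0 at -3/8: a square-root (algebraic, two-sheeted) branch point; the remaining terms are analytic or single-valued there.

The point is an algebraic (square-root) branch point.


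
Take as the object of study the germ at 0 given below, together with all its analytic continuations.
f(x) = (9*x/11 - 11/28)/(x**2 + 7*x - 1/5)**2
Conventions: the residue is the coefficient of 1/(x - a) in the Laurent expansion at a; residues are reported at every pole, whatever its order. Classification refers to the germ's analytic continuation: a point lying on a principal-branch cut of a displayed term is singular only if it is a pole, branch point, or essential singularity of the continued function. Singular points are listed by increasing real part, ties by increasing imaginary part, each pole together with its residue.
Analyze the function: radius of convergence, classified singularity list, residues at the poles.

Denominator factor (x**2 + 7*x - 1/5)^2: discriminant 249/5, real irrational roots -7/2 + (1/10)*sqrt(1245) and -7/2 - (1/10)*sqrt(1245); poles of order 2, moduli -7/2 + (1/10)*sqrt(1245) and 7/2 + (1/10)*sqrt(1245).
The radius of convergence is the smallest modulus among the singular points: -7/2 + (1/10)*sqrt(1245).
The factor x**2 + 7*x - 1/5 splits as (x - a)(x - a') with a = -7/2 - (1/10)*sqrt(1245), a' = -7/2 + (1/10)*sqrt(1245). At the order-2 pole a set g(x) = (x - a)^2*f(x) = [9*x/11 - 11/28] / (x - a')^2.
Order-2 pole: residue = g'(a); g'(-7/2 - (1/10)*sqrt(1245)) = -(5015/9548154)*sqrt(1245), so the residue is -(5015/9548154)*sqrt(1245).
The factor x**2 + 7*x - 1/5 splits as (x - a)(x - a') with a = -7/2 + (1/10)*sqrt(1245), a' = -7/2 - (1/10)*sqrt(1245). At the order-2 pole a set g(x) = (x - a)^2*f(x) = [9*x/11 - 11/28] / (x - a')^2.
Order-2 pole: residue = g'(a); g'(-7/2 + (1/10)*sqrt(1245)) = (5015/9548154)*sqrt(1245), so the residue is (5015/9548154)*sqrt(1245).
List the singular points by increasing real part (a conjugate pair: the negative imaginary part first).

Radius of convergence at 0: -7/2 + (1/10)*sqrt(1245).
At -7/2 - (1/10)*sqrt(1245): a pole of order 2; residue -(5015/9548154)*sqrt(1245).
At -7/2 + (1/10)*sqrt(1245): a pole of order 2; residue (5015/9548154)*sqrt(1245).


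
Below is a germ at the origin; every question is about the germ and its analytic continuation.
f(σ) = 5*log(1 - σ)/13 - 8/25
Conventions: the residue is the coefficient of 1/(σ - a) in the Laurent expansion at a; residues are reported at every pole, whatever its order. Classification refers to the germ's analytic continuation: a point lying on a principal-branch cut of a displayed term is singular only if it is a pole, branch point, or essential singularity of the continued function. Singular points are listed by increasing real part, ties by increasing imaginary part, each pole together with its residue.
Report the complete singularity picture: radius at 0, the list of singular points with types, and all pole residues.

Branch term (5/13)*log(1 - σ/(1)): its argument vanishes at σ = 1, a logarithmic branch point, modulus 1.
The radius of convergence is the smallest modulus among the singular points: 1.

Radius of convergence at 0: 1.
At 1: a logarithmic branch point.


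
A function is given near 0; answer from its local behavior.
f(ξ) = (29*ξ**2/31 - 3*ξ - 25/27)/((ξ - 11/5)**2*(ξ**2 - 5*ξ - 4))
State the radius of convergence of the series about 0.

Denominator factor (ξ - 11/5)^2: pole of order 2 at 11/5, modulus 11/5.
Denominator factor (ξ**2 - 5*ξ - 4): discriminant 41, real irrational roots 5/2 + (1/2)*sqrt(41) and 5/2 - (1/2)*sqrt(41); poles of order 1, moduli 5/2 + (1/2)*sqrt(41) and -5/2 + (1/2)*sqrt(41).
The radius of convergence is the smallest modulus among the singular points: -5/2 + (1/2)*sqrt(41).

The radius of convergence is -5/2 + (1/2)*sqrt(41).


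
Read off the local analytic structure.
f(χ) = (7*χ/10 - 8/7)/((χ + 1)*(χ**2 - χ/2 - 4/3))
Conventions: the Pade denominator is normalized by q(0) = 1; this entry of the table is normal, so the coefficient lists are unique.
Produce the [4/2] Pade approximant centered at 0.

Taylor coefficients needed (expand at 0): a_0 = 6/7, a_1 = -477/280, a_2 = 5967/2240, a_3 = -13113/3584, a_4 = 136251/28672, a_5 = -6776037/1146880, a_6 = 9387081/1310720.
Write the denominator as Q(χ) = 1 + q1*χ + q2*χ^2. Requiring Q*f - P = O(χ^7) with deg P <= 4 kills the coefficients of χ^5..χ^6 in Q*f:
  χ^5: a_5 + q1*a_4 + q2*a_3 = 0, i.e. -6776037/1146880 + (136251/28672)*q1 + (-13113/3584)*q2 = 0.
  χ^6: a_6 + q1*a_5 + q2*a_4 = 0, i.e. 9387081/1310720 + (-6776037/1146880)*q1 + (136251/28672)*q2 = 0.
Solving this linear system: q1 = 495051/255112, q2 = 1155103/1275560.
The numerator is Q*f truncated at degree 4: P0 = a_0 = 6/7; P1 = a_1 + q1*a_0 = -359523/8928920; P2 = a_2 + q1*a_1 + q2*a_0 = 119841/892892; P3 = a_3 + q1*a_2 + q2*a_1 = -359523/11161150; P4 = a_4 + q1*a_3 + q2*a_2 = 359523/5580575.

The Pade approximant has numerator coefficients [6/7, -359523/8928920, 119841/892892, -359523/11161150, 359523/5580575]; denominator coefficients [1, 495051/255112, 1155103/1275560].


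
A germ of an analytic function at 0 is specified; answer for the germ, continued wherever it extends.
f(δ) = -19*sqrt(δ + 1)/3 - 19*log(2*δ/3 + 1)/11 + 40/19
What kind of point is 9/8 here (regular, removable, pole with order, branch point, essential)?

There is no denominator, hence no pole anywhere.
Branch term log(1 - δ/(-3/2)): argument at 9/8 is 7/4, nonzero, so 9/8 is not its branch point (a point on a principal cut is still regular for the continued germ).
Branch term sqrt(1 - δ/(-1)): argument at 9/8 is 17/8, nonzero, so 9/8 is not its branch point (a point on a principal cut is still regular for the continued germ).
So the germ continues analytically to 9/8.

The point is a regular point.


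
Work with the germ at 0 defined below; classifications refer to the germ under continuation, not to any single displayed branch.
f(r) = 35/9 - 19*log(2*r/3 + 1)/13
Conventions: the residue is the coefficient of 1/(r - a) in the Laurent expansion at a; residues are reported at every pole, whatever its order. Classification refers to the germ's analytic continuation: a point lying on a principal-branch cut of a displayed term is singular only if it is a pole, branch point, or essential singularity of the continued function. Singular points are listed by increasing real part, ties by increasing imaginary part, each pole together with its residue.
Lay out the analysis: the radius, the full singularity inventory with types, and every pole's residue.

Branch term (-19/13)*log(1 - r/(-3/2)): its argument vanishes at r = -3/2, a logarithmic branch point, modulus 3/2.
The radius of convergence is the smallest modulus among the singular points: 3/2.

Radius of convergence at 0: 3/2.
At -3/2: a logarithmic branch point.


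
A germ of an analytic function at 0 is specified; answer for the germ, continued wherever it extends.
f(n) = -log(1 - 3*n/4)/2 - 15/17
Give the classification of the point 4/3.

The term (-1/2)*log(1 - n/(4/3)) has argument 1 - 4/3/(4/3) = 0 at 4/3: a logarithmic (infinitely-sheeted) branch point; the remaining terms are analytic or single-valued there.

The point is a logarithmic branch point.


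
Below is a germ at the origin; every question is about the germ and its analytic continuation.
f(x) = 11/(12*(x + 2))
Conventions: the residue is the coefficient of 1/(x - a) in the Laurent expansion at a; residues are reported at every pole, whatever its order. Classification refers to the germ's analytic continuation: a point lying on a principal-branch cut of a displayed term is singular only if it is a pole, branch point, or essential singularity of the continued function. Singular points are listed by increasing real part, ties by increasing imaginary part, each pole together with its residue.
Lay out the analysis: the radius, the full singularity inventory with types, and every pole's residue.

Radius of convergence at 0: 2.
At -2: a pole of order 1; residue 11/12.

Denominator factor (x + 2): pole of order 1 at -2, modulus 2.
The radius of convergence is the smallest modulus among the singular points: 2.
At the order-1 pole -2 set g(x) = (x - (-2))*f(x) = 11/12.
Simple pole: residue = g(a) at a = -2, which is 11/12.


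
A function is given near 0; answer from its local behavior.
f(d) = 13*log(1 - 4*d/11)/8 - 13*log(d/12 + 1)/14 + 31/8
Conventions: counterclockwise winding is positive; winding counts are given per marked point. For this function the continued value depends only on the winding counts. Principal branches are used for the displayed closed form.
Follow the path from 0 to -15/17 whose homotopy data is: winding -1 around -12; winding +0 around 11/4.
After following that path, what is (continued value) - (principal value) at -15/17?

Continued minus principal equals (13/7)*pi*i.

The rational part is single-valued and drops out of the difference; each branch term changes only by its own monodromy.
(-13/14)*log(1 - d/(-12)): each positive loop around -12 adds 2*pi*i to the log, so winding -1 contributes (-13/14)*(-1)*2*pi*i = (13/7)*pi*i.
(13/8)*log(1 - d/(11/4)): winding 0 around 11/4, so this term returns to its principal value, contribution 0.
Summing the contributions at d = -15/17 gives (13/7)*pi*i.


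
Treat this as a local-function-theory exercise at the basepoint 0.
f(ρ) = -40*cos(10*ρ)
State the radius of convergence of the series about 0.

The radius of convergence is infinite.

The factor cos(10*ρ) is entire and contributes no finite singular point.
The polynomial part has no poles.
No finite singular points: the Taylor series at 0 converges everywhere.


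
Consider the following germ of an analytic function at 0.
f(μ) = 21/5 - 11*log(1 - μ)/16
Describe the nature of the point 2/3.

There is no denominator, hence no pole anywhere.
Branch term log(1 - μ/(1)): argument at 2/3 is 1/3, nonzero, so 2/3 is not its branch point (a point on a principal cut is still regular for the continued germ).
So the germ continues analytically to 2/3.

The point is a regular point.


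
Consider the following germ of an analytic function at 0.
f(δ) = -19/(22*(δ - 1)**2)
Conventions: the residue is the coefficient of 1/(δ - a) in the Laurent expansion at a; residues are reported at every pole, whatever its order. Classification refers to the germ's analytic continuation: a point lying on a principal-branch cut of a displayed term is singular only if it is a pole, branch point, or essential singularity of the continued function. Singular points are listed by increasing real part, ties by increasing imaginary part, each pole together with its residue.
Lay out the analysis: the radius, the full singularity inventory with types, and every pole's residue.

Radius of convergence at 0: 1.
At 1: a pole of order 2; residue 0.

Denominator factor (δ - 1)^2: pole of order 2 at 1, modulus 1.
The radius of convergence is the smallest modulus among the singular points: 1.
At the order-2 pole 1 set g(δ) = (δ - (1))^2*f(δ) = -19/22.
Order-2 pole: residue = g'(a); g'(1) = 0, so the residue is 0.


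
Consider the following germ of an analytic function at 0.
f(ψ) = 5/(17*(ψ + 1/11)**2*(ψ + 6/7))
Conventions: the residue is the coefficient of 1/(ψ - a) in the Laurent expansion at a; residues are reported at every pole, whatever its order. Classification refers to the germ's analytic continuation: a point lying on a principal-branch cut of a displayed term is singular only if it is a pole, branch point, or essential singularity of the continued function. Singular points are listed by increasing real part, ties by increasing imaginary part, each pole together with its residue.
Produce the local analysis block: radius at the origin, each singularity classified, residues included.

Radius of convergence at 0: 1/11.
At -6/7: a pole of order 1; residue 29645/59177.
At -1/11: a pole of order 2; residue -29645/59177.

Denominator factor (ψ + 1/11)^2: pole of order 2 at -1/11, modulus 1/11.
Denominator factor (ψ + 6/7): pole of order 1 at -6/7, modulus 6/7.
The radius of convergence is the smallest modulus among the singular points: 1/11.
At the order-1 pole -6/7 set g(ψ) = (ψ - (-6/7))*f(ψ) = 5/(17*(ψ + 1/11)**2).
Simple pole: residue = g(a) at a = -6/7, which is 29645/59177.
At the order-2 pole -1/11 set g(ψ) = (ψ - (-1/11))^2*f(ψ) = 5/(17*(ψ + 6/7)).
Order-2 pole: residue = g'(a); g'(-1/11) = -29645/59177, so the residue is -29645/59177.
List the singular points by increasing real part (a conjugate pair: the negative imaginary part first).


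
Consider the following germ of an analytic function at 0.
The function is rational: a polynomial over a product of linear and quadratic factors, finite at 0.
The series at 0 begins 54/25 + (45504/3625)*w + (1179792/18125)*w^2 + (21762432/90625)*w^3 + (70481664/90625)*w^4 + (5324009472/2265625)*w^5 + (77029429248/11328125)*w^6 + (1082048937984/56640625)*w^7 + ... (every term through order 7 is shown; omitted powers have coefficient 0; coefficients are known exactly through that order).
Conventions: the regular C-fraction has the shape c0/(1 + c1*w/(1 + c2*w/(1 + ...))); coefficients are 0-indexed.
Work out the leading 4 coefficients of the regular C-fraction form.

The regular C-fraction coefficients are [54/25, -2528/435, 86057/137460, -1685085687/135970060].

Taylor coefficients (read off): a_0 = 54/25, a_1 = 45504/3625, a_2 = 1179792/18125, a_3 = 21762432/90625.
c0 = a_0 = 54/25. Peel one level at a time: if S = 1 + c*w/S' with S'(0) = 1, then c is the w-coefficient of S and S' = c*w/(S - 1).
S_1 = c0/f = 1 + (-2528/435)*w + (688456/189225)*w^2 + ...; c1 = -2528/435.
S_2 = c1*w/(S_1 - 1) = 1 + (86057/137460)*w + (19368801/2496400)*w^2 + ...; c2 = 86057/137460.
S_3 = c2*w/(S_2 - 1) = 1 + (-1685085687/135970060)*w + ...; c3 = -1685085687/135970060.


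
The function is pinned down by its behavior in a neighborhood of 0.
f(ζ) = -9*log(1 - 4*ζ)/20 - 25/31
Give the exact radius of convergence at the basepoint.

Branch term (-9/20)*log(1 - ζ/(1/4)): its argument vanishes at ζ = 1/4, a logarithmic branch point, modulus 1/4.
The radius of convergence is the smallest modulus among the singular points: 1/4.

The radius of convergence is 1/4.


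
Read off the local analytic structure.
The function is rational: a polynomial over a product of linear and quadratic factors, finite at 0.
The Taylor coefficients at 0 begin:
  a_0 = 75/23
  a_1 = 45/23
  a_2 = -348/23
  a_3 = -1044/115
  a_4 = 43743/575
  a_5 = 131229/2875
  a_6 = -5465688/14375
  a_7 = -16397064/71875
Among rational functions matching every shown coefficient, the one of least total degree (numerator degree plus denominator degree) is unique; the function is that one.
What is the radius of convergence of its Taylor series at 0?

No rational of total degree below 3 reproduces all 8 coefficients; solving the [0/3] Pade equations on them gives f(γ) = -25/(23*(γ - 5/3)*(γ**2 + 1/5)), whose expansion matches every shown term.
Denominator factor (γ**2 + 1/5): discriminant -4/5, complex-conjugate roots ((1/5)*sqrt(5))*i and -((1/5)*sqrt(5))*i; poles of order 1, moduli (1/5)*sqrt(5) and (1/5)*sqrt(5).
Denominator factor (γ - 5/3): pole of order 1 at 5/3, modulus 5/3.
The radius of convergence is the smallest modulus among the singular points: (1/5)*sqrt(5).

The radius of convergence is (1/5)*sqrt(5).


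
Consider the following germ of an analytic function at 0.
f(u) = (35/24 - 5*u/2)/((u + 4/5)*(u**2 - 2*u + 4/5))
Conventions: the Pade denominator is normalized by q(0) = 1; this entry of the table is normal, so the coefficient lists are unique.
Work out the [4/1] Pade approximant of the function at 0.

The Pade approximant has numerator coefficients [875/384, -13625/117504, 147625/58752, -299375/470016, 3850625/940032]; denominator coefficients [1, 253/612].

Taylor coefficients needed (expand at 0): a_0 = 875/384, a_1 = -1625/1536, a_2 = 18125/6144, a_3 = -45625/24576, a_4 = 159375/32768, a_5 = -790625/393216.
Write the denominator as Q(u) = 1 + q1*u. Requiring Q*f - P = O(u^6) with deg P <= 4 kills the coefficients of u^5..u^5 in Q*f:
  u^5: a_5 + q1*a_4 = 0, i.e. -790625/393216 + (159375/32768)*q1 = 0.
Solving this linear system: q1 = 253/612.
The numerator is Q*f truncated at degree 4: P0 = a_0 = 875/384; P1 = a_1 + q1*a_0 = -13625/117504; P2 = a_2 + q1*a_1 = 147625/58752; P3 = a_3 + q1*a_2 = -299375/470016; P4 = a_4 + q1*a_3 = 3850625/940032.


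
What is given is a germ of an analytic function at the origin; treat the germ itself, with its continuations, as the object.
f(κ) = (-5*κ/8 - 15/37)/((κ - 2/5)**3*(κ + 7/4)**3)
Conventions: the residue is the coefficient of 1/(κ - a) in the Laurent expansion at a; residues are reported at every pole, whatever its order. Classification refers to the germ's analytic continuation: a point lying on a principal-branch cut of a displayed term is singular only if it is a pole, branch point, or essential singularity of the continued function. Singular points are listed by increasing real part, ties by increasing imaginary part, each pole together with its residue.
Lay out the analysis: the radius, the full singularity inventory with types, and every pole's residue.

Radius of convergence at 0: 2/5.
At -7/4: a pole of order 3; residue -11700000/5439312391.
At 2/5: a pole of order 3; residue 11700000/5439312391.

Denominator factor (κ + 7/4)^3: pole of order 3 at -7/4, modulus 7/4.
Denominator factor (κ - 2/5)^3: pole of order 3 at 2/5, modulus 2/5.
The radius of convergence is the smallest modulus among the singular points: 2/5.
At the order-3 pole -7/4 set g(κ) = (κ - (-7/4))^3*f(κ) = (-5*κ/8 - 15/37)/(κ - 2/5)**3.
Order-3 pole: residue = g''(a)/2; g''(-7/4) = -23400000/5439312391, so the residue is -11700000/5439312391.
At the order-3 pole 2/5 set g(κ) = (κ - (2/5))^3*f(κ) = (-5*κ/8 - 15/37)/(κ + 7/4)**3.
Order-3 pole: residue = g''(a)/2; g''(2/5) = 23400000/5439312391, so the residue is 11700000/5439312391.
List the singular points by increasing real part (a conjugate pair: the negative imaginary part first).
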